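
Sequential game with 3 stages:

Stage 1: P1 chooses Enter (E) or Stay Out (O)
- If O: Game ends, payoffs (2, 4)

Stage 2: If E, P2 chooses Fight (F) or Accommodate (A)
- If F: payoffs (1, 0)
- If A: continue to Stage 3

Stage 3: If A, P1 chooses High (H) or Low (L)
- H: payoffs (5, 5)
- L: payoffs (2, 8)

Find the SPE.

SPE: (E, A, H); Outcome (5, 5)

Work:
Stage 3: P1 chooses H (5 vs 2)
Stage 2: P2: F->0, A->5 (anticipating H). Choose A
Stage 1: P1: O->2, E->5 (anticipating A, H). Choose E
SPE path: E -> A -> H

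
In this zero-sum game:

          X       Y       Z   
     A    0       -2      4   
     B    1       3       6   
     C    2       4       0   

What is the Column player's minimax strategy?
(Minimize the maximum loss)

Column should play X, value = 2

Work:
Column player minimizes Row's maximum payoff:
Column X: max payoff to Row = 2
Column Y: max payoff to Row = 4
Column Z: max payoff to Row = 6
Minimum is 2, achieved by column X.
Minimax strategy: X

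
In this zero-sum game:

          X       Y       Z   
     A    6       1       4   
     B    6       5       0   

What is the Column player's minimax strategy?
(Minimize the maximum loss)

Column should play Z, value = 4

Work:
Column player minimizes Row's maximum payoff:
Column X: max payoff to Row = 6
Column Y: max payoff to Row = 5
Column Z: max payoff to Row = 4
Minimum is 4, achieved by column Z.
Minimax strategy: Z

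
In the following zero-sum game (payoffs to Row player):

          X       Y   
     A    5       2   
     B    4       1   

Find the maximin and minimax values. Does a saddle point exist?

Maximin = 2, Minimax = 2, Saddle: True

Work:
Row minimums: [2, 1] → maximin = 2
Column maximums: [5, 2] → minimax = 2
Saddle point exists! Game value = 2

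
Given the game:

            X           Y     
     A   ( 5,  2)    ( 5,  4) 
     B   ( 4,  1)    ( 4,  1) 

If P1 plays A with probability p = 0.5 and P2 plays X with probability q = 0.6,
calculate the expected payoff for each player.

E[P1] = 4.5, E[P2] = 1.9

Work:
E[P1] = p·q·π₁(A,X) + p·(1-q)·π₁(A,Y) + (1-p)·q·π₁(B,X) + (1-p)·(1-q)·π₁(B,Y)
= 0.5·0.6·5 + 0.5·0.4·5 + 0.5·0.6·4 + 0.5·0.4·4
= 4.5

E[P2] = 1.9 (similar calculation)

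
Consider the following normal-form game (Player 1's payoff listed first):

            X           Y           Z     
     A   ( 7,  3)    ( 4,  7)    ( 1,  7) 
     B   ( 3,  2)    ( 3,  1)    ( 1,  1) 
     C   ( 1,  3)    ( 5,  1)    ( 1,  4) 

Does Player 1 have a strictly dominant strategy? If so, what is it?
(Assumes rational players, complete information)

No strictly dominant strategy exists for Player 1

Work:
A strategy strictly dominates another if it gives a strictly higher payoff against every opponent action. Compare each pair of P1's strategies column-by-column:
  A vs B: [7 vs 3, 4 vs 3, 1 vs 1] → A does not strictly dominate B (column Z: 1 ≤ 1)
  A vs C: [7 vs 1, 4 vs 5, 1 vs 1] → A does not strictly dominate C (column Y: 4 ≤ 5)
  B vs A: [3 vs 7, 3 vs 4, 1 vs 1] → B does not strictly dominate A (column X: 3 ≤ 7)
  B vs C: [3 vs 1, 3 vs 5, 1 vs 1] → B does not strictly dominate C (column Y: 3 ≤ 5)
  C vs A: [1 vs 7, 5 vs 4, 1 vs 1] → C does not strictly dominate A (column X: 1 ≤ 7)
  C vs B: [1 vs 3, 5 vs 3, 1 vs 1] → C does not strictly dominate B (column X: 1 ≤ 3)
No single strategy strictly dominates all others → no strictly dominant strategy.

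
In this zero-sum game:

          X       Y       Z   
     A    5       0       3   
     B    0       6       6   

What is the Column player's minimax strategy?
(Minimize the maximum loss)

Column should play X, value = 5

Work:
Column player minimizes Row's maximum payoff:
Column X: max payoff to Row = 5
Column Y: max payoff to Row = 6
Column Z: max payoff to Row = 6
Minimum is 5, achieved by column X.
Minimax strategy: X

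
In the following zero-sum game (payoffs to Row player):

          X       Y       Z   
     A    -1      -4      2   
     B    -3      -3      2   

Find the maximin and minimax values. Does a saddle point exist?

Maximin = -3, Minimax = -3, Saddle: True

Work:
Row minimums: [-4, -3] → maximin = -3
Column maximums: [-1, -3, 2] → minimax = -3
Saddle point exists! Game value = -3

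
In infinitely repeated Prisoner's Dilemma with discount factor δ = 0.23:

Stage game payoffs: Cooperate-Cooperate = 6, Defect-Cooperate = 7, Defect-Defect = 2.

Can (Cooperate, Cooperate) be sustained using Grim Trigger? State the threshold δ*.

δ* = 0.2; since δ = 0.23 ≥ 0.2, cooperation can be sustained

Work:
For Grim Trigger:
Cooperate forever: 6/(1-δ)
Defect then punished: 7 + 2·δ/(1-δ)
Need: 6/(1-δ) ≥ 7 + 2·δ/(1-δ)
Solving: δ ≥ (T-R)/(T-P) = (7-6)/(7-2) = 0.2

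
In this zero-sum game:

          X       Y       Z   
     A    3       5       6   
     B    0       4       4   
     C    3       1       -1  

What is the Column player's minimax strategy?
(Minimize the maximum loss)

Column should play X, value = 3

Work:
Column player minimizes Row's maximum payoff:
Column X: max payoff to Row = 3
Column Y: max payoff to Row = 5
Column Z: max payoff to Row = 6
Minimum is 3, achieved by column X.
Minimax strategy: X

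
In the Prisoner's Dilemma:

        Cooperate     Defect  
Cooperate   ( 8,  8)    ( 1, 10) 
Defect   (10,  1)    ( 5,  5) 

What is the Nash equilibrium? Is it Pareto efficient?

(Defect, Defect) is NE; not Pareto efficient

Work:
Defect dominates Cooperate for both players:
If P2 cooperates: Defect (10) > Cooperate (8)
If P2 defects: Defect (5) > Cooperate (1)
NE: (Defect, Defect) with payoff (5, 5)
But (Cooperate, Cooperate) = (8, 8) Pareto dominates (5, 5)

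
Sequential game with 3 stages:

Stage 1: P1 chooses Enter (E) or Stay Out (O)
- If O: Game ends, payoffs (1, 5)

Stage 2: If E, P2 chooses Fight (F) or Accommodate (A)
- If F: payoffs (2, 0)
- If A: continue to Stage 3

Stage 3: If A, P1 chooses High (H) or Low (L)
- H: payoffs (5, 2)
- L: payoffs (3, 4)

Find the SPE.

SPE: (E, A, H); Outcome (5, 2)

Work:
Stage 3: P1 chooses H (5 vs 3)
Stage 2: P2: F->0, A->2 (anticipating H). Choose A
Stage 1: P1: O->1, E->5 (anticipating A, H). Choose E
SPE path: E -> A -> H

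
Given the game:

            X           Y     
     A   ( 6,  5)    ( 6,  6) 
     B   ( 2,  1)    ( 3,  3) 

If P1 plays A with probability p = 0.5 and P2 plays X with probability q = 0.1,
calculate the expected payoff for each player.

E[P1] = 4.45, E[P2] = 4.35

Work:
E[P1] = p·q·π₁(A,X) + p·(1-q)·π₁(A,Y) + (1-p)·q·π₁(B,X) + (1-p)·(1-q)·π₁(B,Y)
= 0.5·0.1·6 + 0.5·0.9·6 + 0.5·0.1·2 + 0.5·0.9·3
= 4.45

E[P2] = 4.35 (similar calculation)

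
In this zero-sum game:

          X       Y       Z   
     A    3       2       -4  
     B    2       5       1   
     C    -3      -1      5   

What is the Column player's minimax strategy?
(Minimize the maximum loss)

Column should play X, value = 3

Work:
Column player minimizes Row's maximum payoff:
Column X: max payoff to Row = 3
Column Y: max payoff to Row = 5
Column Z: max payoff to Row = 5
Minimum is 3, achieved by column X.
Minimax strategy: X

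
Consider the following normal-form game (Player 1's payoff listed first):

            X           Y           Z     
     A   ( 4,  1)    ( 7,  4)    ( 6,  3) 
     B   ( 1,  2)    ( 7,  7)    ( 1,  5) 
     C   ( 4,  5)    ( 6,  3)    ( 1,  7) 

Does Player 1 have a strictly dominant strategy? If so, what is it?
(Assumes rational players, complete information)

No strictly dominant strategy exists for Player 1

Work:
A strategy strictly dominates another if it gives a strictly higher payoff against every opponent action. Compare each pair of P1's strategies column-by-column:
  A vs B: [4 vs 1, 7 vs 7, 6 vs 1] → A does not strictly dominate B (column Y: 7 ≤ 7)
  A vs C: [4 vs 4, 7 vs 6, 6 vs 1] → A does not strictly dominate C (column X: 4 ≤ 4)
  B vs A: [1 vs 4, 7 vs 7, 1 vs 6] → B does not strictly dominate A (column X: 1 ≤ 4)
  B vs C: [1 vs 4, 7 vs 6, 1 vs 1] → B does not strictly dominate C (column X: 1 ≤ 4)
  C vs A: [4 vs 4, 6 vs 7, 1 vs 6] → C does not strictly dominate A (column X: 4 ≤ 4)
  C vs B: [4 vs 1, 6 vs 7, 1 vs 1] → C does not strictly dominate B (column Y: 6 ≤ 7)
No single strategy strictly dominates all others → no strictly dominant strategy.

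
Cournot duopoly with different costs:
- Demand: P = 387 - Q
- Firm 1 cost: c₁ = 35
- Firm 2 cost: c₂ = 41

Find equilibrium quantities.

q₁* = 119.33, q₂* = 113.33

Work:
Reaction: q₁ = (387 - 35 - q₂)/2
Reaction: q₂ = (387 - 41 - q₁)/2
Solve simultaneously:
q₁* = (387 - 2×35 + 41)/3 = 119.33
q₂* = (387 - 2×41 + 35)/3 = 113.33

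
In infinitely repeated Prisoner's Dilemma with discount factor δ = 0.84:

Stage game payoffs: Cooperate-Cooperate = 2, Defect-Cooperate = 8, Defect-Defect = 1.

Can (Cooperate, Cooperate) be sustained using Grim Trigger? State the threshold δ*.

δ* = 0.8571; since δ = 0.84 < 0.8571, cooperation cannot be sustained

Work:
For Grim Trigger:
Cooperate forever: 2/(1-δ)
Defect then punished: 8 + 1·δ/(1-δ)
Need: 2/(1-δ) ≥ 8 + 1·δ/(1-δ)
Solving: δ ≥ (T-R)/(T-P) = (8-2)/(8-1) = 0.8571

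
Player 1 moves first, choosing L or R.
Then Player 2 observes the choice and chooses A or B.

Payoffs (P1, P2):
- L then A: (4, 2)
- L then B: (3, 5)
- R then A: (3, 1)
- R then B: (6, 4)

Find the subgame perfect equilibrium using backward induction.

P1 plays R, P2 plays B after L and B after R; Payoff (6, 4)

Work:
Backward induction:
After L: P2 chooses B → P1 gets 3
After R: P2 chooses B → P1 gets 6
P1 chooses R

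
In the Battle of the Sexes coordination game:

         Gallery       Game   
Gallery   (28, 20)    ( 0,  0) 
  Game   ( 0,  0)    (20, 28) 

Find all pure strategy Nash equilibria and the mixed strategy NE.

Pure NE: (Gallery, Gallery) and (Game, Game); Mixed NE: p = 0.5833, q = 0.4167

Work:
Check pure NE:
(Gallery, Gallery): (28, 20) - no unilateral deviation beneficial
(Game, Game): (20, 28) - no unilateral deviation beneficial
Mixed NE: P1 plays Gallery with p = 0.5833, P2 plays Gallery with q = 0.4167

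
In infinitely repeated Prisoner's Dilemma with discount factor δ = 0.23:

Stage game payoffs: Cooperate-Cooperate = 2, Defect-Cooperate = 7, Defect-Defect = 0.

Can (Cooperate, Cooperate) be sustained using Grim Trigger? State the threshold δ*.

δ* = 0.7143; since δ = 0.23 < 0.7143, cooperation cannot be sustained

Work:
For Grim Trigger:
Cooperate forever: 2/(1-δ)
Defect then punished: 7 + 0·δ/(1-δ)
Need: 2/(1-δ) ≥ 7 + 0·δ/(1-δ)
Solving: δ ≥ (T-R)/(T-P) = (7-2)/(7-0) = 0.7143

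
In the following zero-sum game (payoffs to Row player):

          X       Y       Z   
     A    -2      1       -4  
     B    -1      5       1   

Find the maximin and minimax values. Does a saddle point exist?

Maximin = -1, Minimax = -1, Saddle: True

Work:
Row minimums: [-4, -1] → maximin = -1
Column maximums: [-1, 5, 1] → minimax = -1
Saddle point exists! Game value = -1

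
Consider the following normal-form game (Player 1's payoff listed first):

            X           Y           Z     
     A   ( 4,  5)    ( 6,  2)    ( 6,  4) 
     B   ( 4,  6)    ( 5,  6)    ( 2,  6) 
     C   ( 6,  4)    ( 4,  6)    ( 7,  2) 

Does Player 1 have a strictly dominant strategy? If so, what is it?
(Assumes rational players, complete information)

No strictly dominant strategy exists for Player 1

Work:
A strategy strictly dominates another if it gives a strictly higher payoff against every opponent action. Compare each pair of P1's strategies column-by-column:
  A vs B: [4 vs 4, 6 vs 5, 6 vs 2] → A does not strictly dominate B (column X: 4 ≤ 4)
  A vs C: [4 vs 6, 6 vs 4, 6 vs 7] → A does not strictly dominate C (column X: 4 ≤ 6)
  B vs A: [4 vs 4, 5 vs 6, 2 vs 6] → B does not strictly dominate A (column X: 4 ≤ 4)
  B vs C: [4 vs 6, 5 vs 4, 2 vs 7] → B does not strictly dominate C (column X: 4 ≤ 6)
  C vs A: [6 vs 4, 4 vs 6, 7 vs 6] → C does not strictly dominate A (column Y: 4 ≤ 6)
  C vs B: [6 vs 4, 4 vs 5, 7 vs 2] → C does not strictly dominate B (column Y: 4 ≤ 5)
No single strategy strictly dominates all others → no strictly dominant strategy.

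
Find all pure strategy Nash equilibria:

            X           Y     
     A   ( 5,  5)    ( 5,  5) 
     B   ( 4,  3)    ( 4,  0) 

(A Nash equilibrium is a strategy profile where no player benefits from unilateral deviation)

Nash equilibrium: (A, X), (A, Y)

Work:
Best responses:
  P1 vs X: payoffs [5, 4] → best response A (payoff 5)
  P1 vs Y: payoffs [5, 4] → best response A (payoff 5)
  P2 vs A: payoffs [5, 5] → best response X/Y (payoff 5)
  P2 vs B: payoffs [3, 0] → best response X (payoff 3)
Mutual best responses: (A,X), (A,Y) → Nash equilibria.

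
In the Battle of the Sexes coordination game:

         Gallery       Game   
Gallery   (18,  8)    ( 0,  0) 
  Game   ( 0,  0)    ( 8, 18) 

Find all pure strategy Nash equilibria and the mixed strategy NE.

Pure NE: (Gallery, Gallery) and (Game, Game); Mixed NE: p = 0.6923, q = 0.3077

Work:
Check pure NE:
(Gallery, Gallery): (18, 8) - no unilateral deviation beneficial
(Game, Game): (8, 18) - no unilateral deviation beneficial
Mixed NE: P1 plays Gallery with p = 0.6923, P2 plays Gallery with q = 0.3077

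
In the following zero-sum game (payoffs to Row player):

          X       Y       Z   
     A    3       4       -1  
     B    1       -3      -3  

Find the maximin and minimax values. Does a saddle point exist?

Maximin = -1, Minimax = -1, Saddle: True

Work:
Row minimums: [-1, -3] → maximin = -1
Column maximums: [3, 4, -1] → minimax = -1
Saddle point exists! Game value = -1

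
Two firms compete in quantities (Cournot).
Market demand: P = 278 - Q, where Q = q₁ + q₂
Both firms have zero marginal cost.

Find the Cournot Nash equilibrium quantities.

q₁* = q₂* = 92.67; P* = 92.67

Work:
Profit: π_i = P·q_i = (a - q_i - q_j)·q_i
FOC: ∂π_i/∂q_i = a - 2q_i - q_j = 0
Reaction function: q_i = (278 - q_j)/2
Symmetry: q* = 278/3 = 92.67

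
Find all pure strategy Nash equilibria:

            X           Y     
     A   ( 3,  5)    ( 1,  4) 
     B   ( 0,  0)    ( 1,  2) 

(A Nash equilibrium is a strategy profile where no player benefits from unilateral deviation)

Nash equilibrium: (A, X), (B, Y)

Work:
Best responses:
  P1 vs X: payoffs [3, 0] → best response A (payoff 3)
  P1 vs Y: payoffs [1, 1] → best response A/B (payoff 1)
  P2 vs A: payoffs [5, 4] → best response X (payoff 5)
  P2 vs B: payoffs [0, 2] → best response Y (payoff 2)
Mutual best responses: (A,X), (B,Y) → Nash equilibria.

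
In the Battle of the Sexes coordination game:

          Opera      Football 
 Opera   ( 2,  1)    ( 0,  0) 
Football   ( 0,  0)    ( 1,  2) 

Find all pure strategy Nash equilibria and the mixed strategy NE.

Pure NE: (Opera, Opera) and (Football, Football); Mixed NE: p = 0.6667, q = 0.3333

Work:
Check pure NE:
(Opera, Opera): (2, 1) - no unilateral deviation beneficial
(Football, Football): (1, 2) - no unilateral deviation beneficial
Mixed NE: P1 plays Opera with p = 0.6667, P2 plays Opera with q = 0.3333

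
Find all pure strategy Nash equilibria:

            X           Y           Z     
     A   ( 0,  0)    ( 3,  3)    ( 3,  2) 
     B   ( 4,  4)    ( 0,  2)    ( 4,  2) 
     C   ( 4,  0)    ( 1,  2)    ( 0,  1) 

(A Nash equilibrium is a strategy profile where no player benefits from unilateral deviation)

Nash equilibrium: (A, Y), (B, X)

Work:
Best responses:
  P1 vs X: payoffs [0, 4, 4] → best response B/C (payoff 4)
  P1 vs Y: payoffs [3, 0, 1] → best response A (payoff 3)
  P1 vs Z: payoffs [3, 4, 0] → best response B (payoff 4)
  P2 vs A: payoffs [0, 3, 2] → best response Y (payoff 3)
  P2 vs B: payoffs [4, 2, 2] → best response X (payoff 4)
  P2 vs C: payoffs [0, 2, 1] → best response Y (payoff 2)
Mutual best responses: (A,Y), (B,X) → Nash equilibria.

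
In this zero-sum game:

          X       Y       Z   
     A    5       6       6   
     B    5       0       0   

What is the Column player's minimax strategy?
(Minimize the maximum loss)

Column should play X, value = 5

Work:
Column player minimizes Row's maximum payoff:
Column X: max payoff to Row = 5
Column Y: max payoff to Row = 6
Column Z: max payoff to Row = 6
Minimum is 5, achieved by column X.
Minimax strategy: X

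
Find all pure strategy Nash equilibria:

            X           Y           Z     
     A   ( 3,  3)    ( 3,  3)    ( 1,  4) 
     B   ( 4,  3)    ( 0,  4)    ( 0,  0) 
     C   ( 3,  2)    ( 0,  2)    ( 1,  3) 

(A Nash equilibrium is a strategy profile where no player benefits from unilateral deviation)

Nash equilibrium: (A, Z), (C, Z)

Work:
Best responses:
  P1 vs X: payoffs [3, 4, 3] → best response B (payoff 4)
  P1 vs Y: payoffs [3, 0, 0] → best response A (payoff 3)
  P1 vs Z: payoffs [1, 0, 1] → best response A/C (payoff 1)
  P2 vs A: payoffs [3, 3, 4] → best response Z (payoff 4)
  P2 vs B: payoffs [3, 4, 0] → best response Y (payoff 4)
  P2 vs C: payoffs [2, 2, 3] → best response Z (payoff 3)
Mutual best responses: (A,Z), (C,Z) → Nash equilibria.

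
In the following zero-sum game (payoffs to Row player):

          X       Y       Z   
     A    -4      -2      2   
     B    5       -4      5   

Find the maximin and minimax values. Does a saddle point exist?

Maximin = -4, Minimax = -2, Saddle: False

Work:
Row minimums: [-4, -4] → maximin = -4
Column maximums: [5, -2, 5] → minimax = -2
No saddle point (maximin ≠ minimax). Mixed strategy needed.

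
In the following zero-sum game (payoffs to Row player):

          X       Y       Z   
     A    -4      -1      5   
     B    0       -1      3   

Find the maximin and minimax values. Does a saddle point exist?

Maximin = -1, Minimax = -1, Saddle: True

Work:
Row minimums: [-4, -1] → maximin = -1
Column maximums: [0, -1, 5] → minimax = -1
Saddle point exists! Game value = -1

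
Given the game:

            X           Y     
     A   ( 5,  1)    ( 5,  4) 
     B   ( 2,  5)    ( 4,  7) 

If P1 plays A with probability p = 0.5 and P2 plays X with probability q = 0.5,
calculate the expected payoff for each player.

E[P1] = 4.0, E[P2] = 4.25

Work:
E[P1] = p·q·π₁(A,X) + p·(1-q)·π₁(A,Y) + (1-p)·q·π₁(B,X) + (1-p)·(1-q)·π₁(B,Y)
= 0.5·0.5·5 + 0.5·0.5·5 + 0.5·0.5·2 + 0.5·0.5·4
= 4.0

E[P2] = 4.25 (similar calculation)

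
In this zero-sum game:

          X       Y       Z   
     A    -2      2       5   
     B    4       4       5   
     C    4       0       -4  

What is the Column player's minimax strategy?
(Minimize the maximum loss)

Column should play X or Y (all achieve the minimum), value = 4

Work:
Column player minimizes Row's maximum payoff:
Column X: max payoff to Row = 4
Column Y: max payoff to Row = 4
Column Z: max payoff to Row = 5
Minimum is 4, achieved by columns X, Y (tied).
Each of X or Y is a minimax strategy.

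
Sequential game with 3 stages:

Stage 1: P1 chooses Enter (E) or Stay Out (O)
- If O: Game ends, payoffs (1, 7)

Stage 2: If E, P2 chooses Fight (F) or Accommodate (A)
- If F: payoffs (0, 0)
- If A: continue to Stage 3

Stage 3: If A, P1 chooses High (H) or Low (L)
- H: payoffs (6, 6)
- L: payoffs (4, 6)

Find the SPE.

SPE: (E, A, H); Outcome (6, 6)

Work:
Stage 3: P1 chooses H (6 vs 4)
Stage 2: P2: F->0, A->6 (anticipating H). Choose A
Stage 1: P1: O->1, E->6 (anticipating A, H). Choose E
SPE path: E -> A -> H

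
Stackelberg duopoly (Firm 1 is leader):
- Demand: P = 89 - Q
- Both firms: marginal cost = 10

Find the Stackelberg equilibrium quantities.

q₁* (leader) = 39.5, q₂* (follower) = 19.75

Work:
Follower's reaction: q₂ = (a - c - q₁)/2
Leader substitutes: π₁ = q₁·(a - q₁ - (a-c-q₁)/2 - c)
FOC: q₁* = (89 - 10)/2 = 39.50
Then: q₂* = (89 - 10 - 39.5)/2 = 19.75
Leader has first-mover advantage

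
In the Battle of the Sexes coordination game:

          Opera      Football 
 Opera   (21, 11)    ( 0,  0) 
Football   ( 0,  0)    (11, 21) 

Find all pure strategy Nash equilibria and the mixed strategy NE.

Pure NE: (Opera, Opera) and (Football, Football); Mixed NE: p = 0.6562, q = 0.3438

Work:
Check pure NE:
(Opera, Opera): (21, 11) - no unilateral deviation beneficial
(Football, Football): (11, 21) - no unilateral deviation beneficial
Mixed NE: P1 plays Opera with p = 0.6562, P2 plays Opera with q = 0.3438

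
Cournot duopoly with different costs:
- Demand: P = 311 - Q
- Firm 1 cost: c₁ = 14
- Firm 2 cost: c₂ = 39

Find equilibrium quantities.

q₁* = 107.33, q₂* = 82.33

Work:
Reaction: q₁ = (311 - 14 - q₂)/2
Reaction: q₂ = (311 - 39 - q₁)/2
Solve simultaneously:
q₁* = (311 - 2×14 + 39)/3 = 107.33
q₂* = (311 - 2×39 + 14)/3 = 82.33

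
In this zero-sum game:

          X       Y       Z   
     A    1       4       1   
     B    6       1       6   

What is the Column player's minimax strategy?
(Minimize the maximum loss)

Column should play Y, value = 4

Work:
Column player minimizes Row's maximum payoff:
Column X: max payoff to Row = 6
Column Y: max payoff to Row = 4
Column Z: max payoff to Row = 6
Minimum is 4, achieved by column Y.
Minimax strategy: Y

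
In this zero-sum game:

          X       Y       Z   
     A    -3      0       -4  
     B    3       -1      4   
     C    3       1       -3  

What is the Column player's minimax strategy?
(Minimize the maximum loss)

Column should play Y, value = 1

Work:
Column player minimizes Row's maximum payoff:
Column X: max payoff to Row = 3
Column Y: max payoff to Row = 1
Column Z: max payoff to Row = 4
Minimum is 1, achieved by column Y.
Minimax strategy: Y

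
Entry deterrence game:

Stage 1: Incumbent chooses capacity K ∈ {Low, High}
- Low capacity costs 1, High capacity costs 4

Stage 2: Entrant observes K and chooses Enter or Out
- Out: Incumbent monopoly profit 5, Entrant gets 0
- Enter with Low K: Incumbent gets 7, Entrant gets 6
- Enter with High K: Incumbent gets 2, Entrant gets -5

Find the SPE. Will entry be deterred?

SPE: (Low, Enter|Low, Out|High); Entry not deterred. Incumbent net profit = 6, Entrant gets 6

Work:
After Low K: Entrant enters (6 > 0)
After High K: Entrant stays out (-5 < 0)
Incumbent: Low → 7−1=6, High → 5−4=1
Incumbent chooses Low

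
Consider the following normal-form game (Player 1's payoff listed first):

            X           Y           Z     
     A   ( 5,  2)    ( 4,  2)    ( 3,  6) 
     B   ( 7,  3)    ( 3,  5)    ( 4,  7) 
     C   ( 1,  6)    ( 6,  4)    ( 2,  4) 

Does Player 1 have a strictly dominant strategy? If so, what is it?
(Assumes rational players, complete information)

No strictly dominant strategy exists for Player 1

Work:
A strategy strictly dominates another if it gives a strictly higher payoff against every opponent action. Compare each pair of P1's strategies column-by-column:
  A vs B: [5 vs 7, 4 vs 3, 3 vs 4] → A does not strictly dominate B (column X: 5 ≤ 7)
  A vs C: [5 vs 1, 4 vs 6, 3 vs 2] → A does not strictly dominate C (column Y: 4 ≤ 6)
  B vs A: [7 vs 5, 3 vs 4, 4 vs 3] → B does not strictly dominate A (column Y: 3 ≤ 4)
  B vs C: [7 vs 1, 3 vs 6, 4 vs 2] → B does not strictly dominate C (column Y: 3 ≤ 6)
  C vs A: [1 vs 5, 6 vs 4, 2 vs 3] → C does not strictly dominate A (column X: 1 ≤ 5)
  C vs B: [1 vs 7, 6 vs 3, 2 vs 4] → C does not strictly dominate B (column X: 1 ≤ 7)
No single strategy strictly dominates all others → no strictly dominant strategy.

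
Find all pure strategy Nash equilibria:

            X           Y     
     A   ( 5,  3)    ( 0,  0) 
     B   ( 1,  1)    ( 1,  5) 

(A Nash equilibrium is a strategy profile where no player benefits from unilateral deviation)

Nash equilibrium: (A, X), (B, Y)

Work:
Best responses:
  P1 vs X: payoffs [5, 1] → best response A (payoff 5)
  P1 vs Y: payoffs [0, 1] → best response B (payoff 1)
  P2 vs A: payoffs [3, 0] → best response X (payoff 3)
  P2 vs B: payoffs [1, 5] → best response Y (payoff 5)
Mutual best responses: (A,X), (B,Y) → Nash equilibria.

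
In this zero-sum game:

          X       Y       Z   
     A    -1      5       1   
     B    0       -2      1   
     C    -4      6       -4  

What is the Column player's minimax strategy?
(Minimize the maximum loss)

Column should play X, value = 0

Work:
Column player minimizes Row's maximum payoff:
Column X: max payoff to Row = 0
Column Y: max payoff to Row = 6
Column Z: max payoff to Row = 1
Minimum is 0, achieved by column X.
Minimax strategy: X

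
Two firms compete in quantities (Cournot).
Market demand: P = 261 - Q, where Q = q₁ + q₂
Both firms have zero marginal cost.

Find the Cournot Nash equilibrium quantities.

q₁* = q₂* = 87.0; P* = 87.0

Work:
Profit: π_i = P·q_i = (a - q_i - q_j)·q_i
FOC: ∂π_i/∂q_i = a - 2q_i - q_j = 0
Reaction function: q_i = (261 - q_j)/2
Symmetry: q* = 261/3 = 87.0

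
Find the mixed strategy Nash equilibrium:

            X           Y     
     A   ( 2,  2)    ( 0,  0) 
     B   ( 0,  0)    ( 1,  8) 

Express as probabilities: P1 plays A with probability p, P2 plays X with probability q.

p = 0.8, q = 0.3333

Work:
Find probabilities that make opponent indifferent:
P2 chooses q to make P1 indifferent between A and B
P1 chooses p to make P2 indifferent between X and Y
Mixed NE: P1 plays (A: 0.8, B: 0.2), P2 plays (X: 0.3333, Y: 0.6667)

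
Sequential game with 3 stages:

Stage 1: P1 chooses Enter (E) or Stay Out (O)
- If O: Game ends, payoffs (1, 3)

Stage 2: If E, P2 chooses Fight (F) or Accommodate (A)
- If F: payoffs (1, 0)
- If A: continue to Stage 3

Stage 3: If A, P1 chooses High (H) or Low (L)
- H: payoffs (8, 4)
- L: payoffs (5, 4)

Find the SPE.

SPE: (E, A, H); Outcome (8, 4)

Work:
Stage 3: P1 chooses H (8 vs 5)
Stage 2: P2: F->0, A->4 (anticipating H). Choose A
Stage 1: P1: O->1, E->8 (anticipating A, H). Choose E
SPE path: E -> A -> H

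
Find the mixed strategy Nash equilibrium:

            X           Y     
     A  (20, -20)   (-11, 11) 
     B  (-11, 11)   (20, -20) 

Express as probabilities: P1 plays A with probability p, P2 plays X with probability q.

p = 0.5, q = 0.5

Work:
Find probabilities that make opponent indifferent:
P2 chooses q to make P1 indifferent between A and B
P1 chooses p to make P2 indifferent between X and Y
Mixed NE: P1 plays (A: 0.5, B: 0.5), P2 plays (X: 0.5, Y: 0.5)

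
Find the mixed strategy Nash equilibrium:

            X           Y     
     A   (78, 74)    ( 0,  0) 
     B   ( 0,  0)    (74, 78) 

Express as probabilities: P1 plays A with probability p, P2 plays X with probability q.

p = 0.5132, q = 0.4868

Work:
Find probabilities that make opponent indifferent:
P2 chooses q to make P1 indifferent between A and B
P1 chooses p to make P2 indifferent between X and Y
Mixed NE: P1 plays (A: 0.5132, B: 0.4868), P2 plays (X: 0.4868, Y: 0.5132)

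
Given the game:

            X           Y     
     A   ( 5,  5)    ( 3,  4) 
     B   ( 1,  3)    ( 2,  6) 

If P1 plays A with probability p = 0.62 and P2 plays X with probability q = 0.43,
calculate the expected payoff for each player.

E[P1] = 2.9898, E[P2] = 4.5364

Work:
E[P1] = p·q·π₁(A,X) + p·(1-q)·π₁(A,Y) + (1-p)·q·π₁(B,X) + (1-p)·(1-q)·π₁(B,Y)
= 0.62·0.43·5 + 0.62·0.57·3 + 0.38·0.43·1 + 0.38·0.57·2
= 2.9898

E[P2] = 4.5364 (similar calculation)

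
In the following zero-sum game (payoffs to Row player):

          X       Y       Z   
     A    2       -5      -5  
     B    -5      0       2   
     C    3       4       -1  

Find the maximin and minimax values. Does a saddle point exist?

Maximin = -1, Minimax = 2, Saddle: False

Work:
Row minimums: [-5, -5, -1] → maximin = -1
Column maximums: [3, 4, 2] → minimax = 2
No saddle point (maximin ≠ minimax). Mixed strategy needed.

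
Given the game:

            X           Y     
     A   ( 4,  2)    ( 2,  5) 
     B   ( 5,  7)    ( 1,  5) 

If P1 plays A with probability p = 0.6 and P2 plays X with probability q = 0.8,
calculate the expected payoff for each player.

E[P1] = 3.84, E[P2] = 4.2

Work:
E[P1] = p·q·π₁(A,X) + p·(1-q)·π₁(A,Y) + (1-p)·q·π₁(B,X) + (1-p)·(1-q)·π₁(B,Y)
= 0.6·0.8·4 + 0.6·0.2·2 + 0.4·0.8·5 + 0.4·0.2·1
= 3.84

E[P2] = 4.2 (similar calculation)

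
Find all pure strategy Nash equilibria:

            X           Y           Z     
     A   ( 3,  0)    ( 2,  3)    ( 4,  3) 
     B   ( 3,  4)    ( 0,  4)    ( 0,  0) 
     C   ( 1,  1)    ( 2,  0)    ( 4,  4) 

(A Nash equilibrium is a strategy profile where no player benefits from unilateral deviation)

Nash equilibrium: (A, Y), (A, Z), (B, X), (C, Z)

Work:
Best responses:
  P1 vs X: payoffs [3, 3, 1] → best response A/B (payoff 3)
  P1 vs Y: payoffs [2, 0, 2] → best response A/C (payoff 2)
  P1 vs Z: payoffs [4, 0, 4] → best response A/C (payoff 4)
  P2 vs A: payoffs [0, 3, 3] → best response Y/Z (payoff 3)
  P2 vs B: payoffs [4, 4, 0] → best response X/Y (payoff 4)
  P2 vs C: payoffs [1, 0, 4] → best response Z (payoff 4)
Mutual best responses: (A,Y), (A,Z), (B,X), (C,Z) → Nash equilibria.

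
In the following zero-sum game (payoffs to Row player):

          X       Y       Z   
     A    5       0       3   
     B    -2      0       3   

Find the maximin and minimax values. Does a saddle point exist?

Maximin = 0, Minimax = 0, Saddle: True

Work:
Row minimums: [0, -2] → maximin = 0
Column maximums: [5, 0, 3] → minimax = 0
Saddle point exists! Game value = 0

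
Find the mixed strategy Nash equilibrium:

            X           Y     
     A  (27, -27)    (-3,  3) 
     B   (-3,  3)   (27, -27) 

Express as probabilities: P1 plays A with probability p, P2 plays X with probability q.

p = 0.5, q = 0.5

Work:
Find probabilities that make opponent indifferent:
P2 chooses q to make P1 indifferent between A and B
P1 chooses p to make P2 indifferent between X and Y
Mixed NE: P1 plays (A: 0.5, B: 0.5), P2 plays (X: 0.5, Y: 0.5)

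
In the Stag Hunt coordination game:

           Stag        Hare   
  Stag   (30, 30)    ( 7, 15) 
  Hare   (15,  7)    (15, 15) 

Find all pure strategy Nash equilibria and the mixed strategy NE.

Pure NE: (Stag, Stag) and (Hare, Hare); Mixed NE: p = 0.3478, q = 0.3478

Work:
Check pure NE:
(Stag, Stag): (30, 30) - no unilateral deviation beneficial
(Hare, Hare): (15, 15) - no unilateral deviation beneficial
Mixed NE: P1 plays Stag with p = 0.3478, P2 plays Stag with q = 0.3478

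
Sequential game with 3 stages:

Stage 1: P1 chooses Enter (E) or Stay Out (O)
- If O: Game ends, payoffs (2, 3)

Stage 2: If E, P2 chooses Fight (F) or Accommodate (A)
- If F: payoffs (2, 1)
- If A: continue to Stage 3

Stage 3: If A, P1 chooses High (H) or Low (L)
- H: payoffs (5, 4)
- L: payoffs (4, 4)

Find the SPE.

SPE: (E, A, H); Outcome (5, 4)

Work:
Stage 3: P1 chooses H (5 vs 4)
Stage 2: P2: F->1, A->4 (anticipating H). Choose A
Stage 1: P1: O->2, E->5 (anticipating A, H). Choose E
SPE path: E -> A -> H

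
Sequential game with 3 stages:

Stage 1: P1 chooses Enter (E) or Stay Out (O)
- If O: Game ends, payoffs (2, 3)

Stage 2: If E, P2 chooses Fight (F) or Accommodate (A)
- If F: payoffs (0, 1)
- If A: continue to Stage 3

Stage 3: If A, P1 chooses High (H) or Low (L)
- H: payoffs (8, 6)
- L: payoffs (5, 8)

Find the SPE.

SPE: (E, A, H); Outcome (8, 6)

Work:
Stage 3: P1 chooses H (8 vs 5)
Stage 2: P2: F->1, A->6 (anticipating H). Choose A
Stage 1: P1: O->2, E->8 (anticipating A, H). Choose E
SPE path: E -> A -> H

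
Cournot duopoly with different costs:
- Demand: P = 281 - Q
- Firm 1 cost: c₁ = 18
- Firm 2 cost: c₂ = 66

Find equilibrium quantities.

q₁* = 103.67, q₂* = 55.67

Work:
Reaction: q₁ = (281 - 18 - q₂)/2
Reaction: q₂ = (281 - 66 - q₁)/2
Solve simultaneously:
q₁* = (281 - 2×18 + 66)/3 = 103.67
q₂* = (281 - 2×66 + 18)/3 = 55.67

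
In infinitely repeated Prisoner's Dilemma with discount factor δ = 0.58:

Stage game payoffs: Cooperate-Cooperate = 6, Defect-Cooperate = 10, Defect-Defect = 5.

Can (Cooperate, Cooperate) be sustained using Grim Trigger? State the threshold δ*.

δ* = 0.8; since δ = 0.58 < 0.8, cooperation cannot be sustained

Work:
For Grim Trigger:
Cooperate forever: 6/(1-δ)
Defect then punished: 10 + 5·δ/(1-δ)
Need: 6/(1-δ) ≥ 10 + 5·δ/(1-δ)
Solving: δ ≥ (T-R)/(T-P) = (10-6)/(10-5) = 0.8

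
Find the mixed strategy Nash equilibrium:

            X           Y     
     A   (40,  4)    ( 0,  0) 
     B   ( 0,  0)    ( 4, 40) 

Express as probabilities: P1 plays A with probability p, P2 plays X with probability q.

p = 0.9091, q = 0.0909

Work:
Find probabilities that make opponent indifferent:
P2 chooses q to make P1 indifferent between A and B
P1 chooses p to make P2 indifferent between X and Y
Mixed NE: P1 plays (A: 0.9091, B: 0.0909), P2 plays (X: 0.0909, Y: 0.9091)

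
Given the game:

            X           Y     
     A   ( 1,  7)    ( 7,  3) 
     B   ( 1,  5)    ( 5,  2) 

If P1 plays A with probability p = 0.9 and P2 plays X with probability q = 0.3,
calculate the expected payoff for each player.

E[P1] = 5.06, E[P2] = 4.07

Work:
E[P1] = p·q·π₁(A,X) + p·(1-q)·π₁(A,Y) + (1-p)·q·π₁(B,X) + (1-p)·(1-q)·π₁(B,Y)
= 0.9·0.3·1 + 0.9·0.7·7 + 0.1·0.3·1 + 0.1·0.7·5
= 5.06

E[P2] = 4.07 (similar calculation)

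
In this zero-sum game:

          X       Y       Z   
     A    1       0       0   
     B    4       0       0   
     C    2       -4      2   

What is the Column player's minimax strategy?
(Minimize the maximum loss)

Column should play Y, value = 0

Work:
Column player minimizes Row's maximum payoff:
Column X: max payoff to Row = 4
Column Y: max payoff to Row = 0
Column Z: max payoff to Row = 2
Minimum is 0, achieved by column Y.
Minimax strategy: Y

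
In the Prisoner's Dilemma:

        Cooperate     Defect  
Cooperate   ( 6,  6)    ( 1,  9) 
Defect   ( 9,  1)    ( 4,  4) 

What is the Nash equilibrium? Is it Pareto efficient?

(Defect, Defect) is NE; not Pareto efficient

Work:
Defect dominates Cooperate for both players:
If P2 cooperates: Defect (9) > Cooperate (6)
If P2 defects: Defect (4) > Cooperate (1)
NE: (Defect, Defect) with payoff (4, 4)
But (Cooperate, Cooperate) = (6, 6) Pareto dominates (4, 4)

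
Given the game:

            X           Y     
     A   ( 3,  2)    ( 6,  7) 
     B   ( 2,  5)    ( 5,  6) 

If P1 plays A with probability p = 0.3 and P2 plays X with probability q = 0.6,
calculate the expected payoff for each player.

E[P1] = 3.5, E[P2] = 4.98

Work:
E[P1] = p·q·π₁(A,X) + p·(1-q)·π₁(A,Y) + (1-p)·q·π₁(B,X) + (1-p)·(1-q)·π₁(B,Y)
= 0.3·0.6·3 + 0.3·0.4·6 + 0.7·0.6·2 + 0.7·0.4·5
= 3.5

E[P2] = 4.98 (similar calculation)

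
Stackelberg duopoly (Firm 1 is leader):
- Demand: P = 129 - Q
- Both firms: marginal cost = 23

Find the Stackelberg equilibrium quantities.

q₁* (leader) = 53.0, q₂* (follower) = 26.5

Work:
Follower's reaction: q₂ = (a - c - q₁)/2
Leader substitutes: π₁ = q₁·(a - q₁ - (a-c-q₁)/2 - c)
FOC: q₁* = (129 - 23)/2 = 53.00
Then: q₂* = (129 - 23 - 53.0)/2 = 26.50
Leader has first-mover advantage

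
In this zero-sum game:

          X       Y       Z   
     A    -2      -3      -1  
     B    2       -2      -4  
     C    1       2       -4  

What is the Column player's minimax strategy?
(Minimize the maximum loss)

Column should play Z, value = -1

Work:
Column player minimizes Row's maximum payoff:
Column X: max payoff to Row = 2
Column Y: max payoff to Row = 2
Column Z: max payoff to Row = -1
Minimum is -1, achieved by column Z.
Minimax strategy: Z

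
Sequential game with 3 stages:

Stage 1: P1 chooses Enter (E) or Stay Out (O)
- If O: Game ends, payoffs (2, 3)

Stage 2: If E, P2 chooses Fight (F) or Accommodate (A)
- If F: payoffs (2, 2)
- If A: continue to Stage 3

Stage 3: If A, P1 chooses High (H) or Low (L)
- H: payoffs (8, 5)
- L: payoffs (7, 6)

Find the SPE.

SPE: (E, A, H); Outcome (8, 5)

Work:
Stage 3: P1 chooses H (8 vs 7)
Stage 2: P2: F->2, A->5 (anticipating H). Choose A
Stage 1: P1: O->2, E->8 (anticipating A, H). Choose E
SPE path: E -> A -> H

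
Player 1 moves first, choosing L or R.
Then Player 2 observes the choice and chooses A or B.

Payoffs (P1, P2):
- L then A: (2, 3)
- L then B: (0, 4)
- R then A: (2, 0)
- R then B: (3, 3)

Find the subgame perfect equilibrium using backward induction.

P1 plays R, P2 plays B after L and B after R; Payoff (3, 3)

Work:
Backward induction:
After L: P2 chooses B → P1 gets 0
After R: P2 chooses B → P1 gets 3
P1 chooses R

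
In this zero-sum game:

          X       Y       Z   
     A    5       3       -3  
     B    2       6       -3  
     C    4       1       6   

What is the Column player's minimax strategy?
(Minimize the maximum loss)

Column should play X, value = 5

Work:
Column player minimizes Row's maximum payoff:
Column X: max payoff to Row = 5
Column Y: max payoff to Row = 6
Column Z: max payoff to Row = 6
Minimum is 5, achieved by column X.
Minimax strategy: X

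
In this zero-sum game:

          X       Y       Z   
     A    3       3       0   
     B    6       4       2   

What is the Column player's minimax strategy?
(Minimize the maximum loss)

Column should play Z, value = 2

Work:
Column player minimizes Row's maximum payoff:
Column X: max payoff to Row = 6
Column Y: max payoff to Row = 4
Column Z: max payoff to Row = 2
Minimum is 2, achieved by column Z.
Minimax strategy: Z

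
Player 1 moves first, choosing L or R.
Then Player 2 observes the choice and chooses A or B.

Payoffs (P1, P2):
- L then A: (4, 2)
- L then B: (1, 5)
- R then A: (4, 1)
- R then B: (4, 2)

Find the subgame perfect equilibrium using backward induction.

P1 plays R, P2 plays B after L and B after R; Payoff (4, 2)

Work:
Backward induction:
After L: P2 chooses B → P1 gets 1
After R: P2 chooses B → P1 gets 4
P1 chooses R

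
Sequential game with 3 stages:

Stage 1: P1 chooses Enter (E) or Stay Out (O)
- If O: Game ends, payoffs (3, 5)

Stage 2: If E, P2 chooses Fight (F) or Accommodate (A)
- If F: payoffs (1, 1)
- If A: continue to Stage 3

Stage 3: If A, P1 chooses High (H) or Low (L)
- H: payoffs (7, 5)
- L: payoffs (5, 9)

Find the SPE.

SPE: (E, A, H); Outcome (7, 5)

Work:
Stage 3: P1 chooses H (7 vs 5)
Stage 2: P2: F->1, A->5 (anticipating H). Choose A
Stage 1: P1: O->3, E->7 (anticipating A, H). Choose E
SPE path: E -> A -> H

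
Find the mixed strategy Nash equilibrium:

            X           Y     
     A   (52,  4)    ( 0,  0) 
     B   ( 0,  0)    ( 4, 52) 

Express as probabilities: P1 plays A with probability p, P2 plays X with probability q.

p = 0.9286, q = 0.0714

Work:
Find probabilities that make opponent indifferent:
P2 chooses q to make P1 indifferent between A and B
P1 chooses p to make P2 indifferent between X and Y
Mixed NE: P1 plays (A: 0.9286, B: 0.0714), P2 plays (X: 0.0714, Y: 0.9286)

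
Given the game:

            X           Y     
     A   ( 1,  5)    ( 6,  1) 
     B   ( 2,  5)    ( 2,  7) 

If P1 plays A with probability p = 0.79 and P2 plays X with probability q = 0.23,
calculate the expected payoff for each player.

E[P1] = 4.2515, E[P2] = 2.8902

Work:
E[P1] = p·q·π₁(A,X) + p·(1-q)·π₁(A,Y) + (1-p)·q·π₁(B,X) + (1-p)·(1-q)·π₁(B,Y)
= 0.79·0.23·1 + 0.79·0.77·6 + 0.21·0.23·2 + 0.21·0.77·2
= 4.2515

E[P2] = 2.8902 (similar calculation)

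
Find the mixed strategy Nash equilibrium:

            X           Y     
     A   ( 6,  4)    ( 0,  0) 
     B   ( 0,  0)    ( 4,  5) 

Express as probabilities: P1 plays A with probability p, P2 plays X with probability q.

p = 0.5556, q = 0.4

Work:
Find probabilities that make opponent indifferent:
P2 chooses q to make P1 indifferent between A and B
P1 chooses p to make P2 indifferent between X and Y
Mixed NE: P1 plays (A: 0.5556, B: 0.4444), P2 plays (X: 0.4, Y: 0.6)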